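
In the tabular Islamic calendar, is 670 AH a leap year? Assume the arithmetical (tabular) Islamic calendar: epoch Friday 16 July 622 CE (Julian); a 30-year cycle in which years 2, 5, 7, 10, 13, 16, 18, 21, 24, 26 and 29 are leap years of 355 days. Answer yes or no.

yes

Year 670 AH is year 10 of its 30-year cycle; leap positions are 2, 5, 7, 10, 13, 16, 18, 21, 24, 26, 29, so it is a leap year (355 days).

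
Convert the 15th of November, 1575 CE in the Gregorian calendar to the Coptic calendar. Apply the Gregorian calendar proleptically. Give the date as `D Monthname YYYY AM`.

8 Hathor 1292 AM

Both dates share Julian Day Number 2296635; in the Coptic calendar that is 8 Hathor 1292 AM.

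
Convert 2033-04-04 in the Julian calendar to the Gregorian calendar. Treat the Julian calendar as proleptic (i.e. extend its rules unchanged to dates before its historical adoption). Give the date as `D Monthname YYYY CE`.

The Julian–Gregorian offset here is 13 days (Julian trailing).
4 April 2033 Julian + 13 days → 17 April 2033 Gregorian.

17 April 2033 CE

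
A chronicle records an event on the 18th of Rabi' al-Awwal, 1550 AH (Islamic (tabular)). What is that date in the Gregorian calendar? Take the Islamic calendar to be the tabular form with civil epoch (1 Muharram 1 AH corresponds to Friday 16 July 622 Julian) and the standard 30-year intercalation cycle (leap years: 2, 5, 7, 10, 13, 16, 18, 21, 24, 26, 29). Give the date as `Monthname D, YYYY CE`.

August 18, 2125 CE

Both dates share Julian Day Number 2497430; in the Gregorian calendar that is 18 August 2125 CE.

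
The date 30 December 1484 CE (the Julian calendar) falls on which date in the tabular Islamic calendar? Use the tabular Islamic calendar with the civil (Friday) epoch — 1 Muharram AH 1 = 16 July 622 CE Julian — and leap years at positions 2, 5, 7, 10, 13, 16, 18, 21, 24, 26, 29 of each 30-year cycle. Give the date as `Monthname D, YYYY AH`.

The source date corresponds to 8 January 1485 in the proleptic Gregorian calendar (JDN 2263453).
That day falls on 11 Dhu al-Hijjah 889 AH in the tabular Islamic calendar.

Dhu al-Hijjah 11, 889 AH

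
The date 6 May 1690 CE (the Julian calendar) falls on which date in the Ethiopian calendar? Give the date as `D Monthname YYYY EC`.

Both dates share Julian Day Number 2338456; in the Ethiopian calendar that is 11 Ginbot 1682 EC.

11 Ginbot 1682 EC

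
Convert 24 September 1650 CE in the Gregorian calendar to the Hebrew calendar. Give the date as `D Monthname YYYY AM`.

Both dates share Julian Day Number 2323977; in the Hebrew calendar that is 28 Elul 5410 AM.

28 Elul 5410 AM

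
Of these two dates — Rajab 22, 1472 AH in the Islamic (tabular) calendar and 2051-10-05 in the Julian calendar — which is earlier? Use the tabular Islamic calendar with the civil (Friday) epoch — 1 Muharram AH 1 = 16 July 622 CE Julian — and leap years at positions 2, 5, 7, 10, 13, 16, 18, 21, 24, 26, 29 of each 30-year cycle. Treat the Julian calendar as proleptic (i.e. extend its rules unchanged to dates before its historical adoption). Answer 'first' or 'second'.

first

First date → JDN 2469911; second date → JDN 2470463.
JDN 2469911 < JDN 2470463, so the first date is earlier.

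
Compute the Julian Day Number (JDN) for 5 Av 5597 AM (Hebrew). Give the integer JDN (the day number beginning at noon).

Equivalently 6 August 1837 (Gregorian).
JDN 2400001 is 17 November 1858 CE (Gregorian), MJD 0; the target day is −7773 days from there, so JDN = 2392228.

2392228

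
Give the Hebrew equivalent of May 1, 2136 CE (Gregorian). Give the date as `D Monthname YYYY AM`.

29 Nisan 5896 AM

Julian Day Number of the source date = 2501339.
Converting JDN 2501339 to the Hebrew calendar gives 29 Nisan 5896 AM.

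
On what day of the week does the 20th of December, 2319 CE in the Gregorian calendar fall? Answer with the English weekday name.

Saturday

JDN 2568410 mod 7 = 5, and JDN 0 was a Monday, so this is a Saturday.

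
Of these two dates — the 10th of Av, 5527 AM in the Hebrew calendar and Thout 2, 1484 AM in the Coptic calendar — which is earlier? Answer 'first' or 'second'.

first

First date → JDN 2366660; second date → JDN 2366697.
JDN 2366660 < JDN 2366697, so the first date is earlier.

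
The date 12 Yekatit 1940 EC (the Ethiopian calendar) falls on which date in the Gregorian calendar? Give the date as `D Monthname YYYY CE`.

20 February 1948 CE

Julian Day Number of the source date = 2432602.
Converting JDN 2432602 to the Gregorian calendar gives 20 February 1948 CE.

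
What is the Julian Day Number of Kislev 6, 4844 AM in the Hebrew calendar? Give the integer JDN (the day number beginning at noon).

Equivalently 25 November 1083 (proleptic Gregorian).
JDN 2400001 is 17 November 1858 CE (Gregorian), MJD 0; the target day is −283055 days from there, so JDN = 2116946.

2116946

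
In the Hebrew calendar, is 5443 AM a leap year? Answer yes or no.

no

Hebrew year 5443 is year 9 of its 19-year Metonic cycle; leap years are at positions 3, 6, 8, 11, 14, 17, 19, so it is a common year (12 months).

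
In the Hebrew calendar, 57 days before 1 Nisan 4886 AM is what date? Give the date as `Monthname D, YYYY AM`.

Adar I 3, 4886 AM

JDN of 1 Nisan 4886 AM = 2132415.
2132415 − 57 = 2132358.
JDN 2132358 in the Hebrew calendar is Adar I 3, 4886 AM.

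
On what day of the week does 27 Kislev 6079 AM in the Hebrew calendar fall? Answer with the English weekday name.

Saturday

In the Gregorian calendar this is 21 December 2318 (JDN 2568046).
JDN 2568046 mod 7 = 5, and JDN 0 was a Monday, so this is a Saturday.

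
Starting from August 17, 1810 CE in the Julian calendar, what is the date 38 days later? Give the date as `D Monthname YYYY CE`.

Counting 38 days forward from JDN 2382389 reaches JDN 2382427, which is 24 September 1810 CE.

24 September 1810 CE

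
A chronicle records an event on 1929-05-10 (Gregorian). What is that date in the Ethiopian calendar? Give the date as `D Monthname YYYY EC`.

2 Ginbot 1921 EC

Both dates share Julian Day Number 2425742; in the Ethiopian calendar that is 2 Ginbot 1921 EC.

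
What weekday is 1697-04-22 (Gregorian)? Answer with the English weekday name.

Monday

JDN 2340989 mod 7 = 0, and JDN 0 was a Monday, so this is a Monday.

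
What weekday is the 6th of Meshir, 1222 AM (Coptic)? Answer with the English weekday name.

Saturday

Equivalently 10 February 1506 Gregorian, JDN 2271155.
2271155 ≡ 5 (mod 7); counting from Monday = 0 gives Saturday.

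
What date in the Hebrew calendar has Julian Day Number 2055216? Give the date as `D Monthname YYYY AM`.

24 Cheshvan 4675 AM

JDN 2055216 is 21 November 914 in the proleptic Gregorian calendar.
In the Hebrew calendar that day is 24 Cheshvan 4675 AM.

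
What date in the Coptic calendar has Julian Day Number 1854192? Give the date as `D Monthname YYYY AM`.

8 Epip 80 AM

The proleptic Gregorian equivalent of JDN 1854192 is 3 July 364.
In the Coptic calendar that day is 8 Epip 80 AM.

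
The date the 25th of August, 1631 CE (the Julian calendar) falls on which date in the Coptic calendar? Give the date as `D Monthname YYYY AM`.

2 Pi Kogi Enavot 1347 AM

Julian Day Number of the source date = 2317017.
Converting JDN 2317017 to the Coptic calendar gives 2 Pi Kogi Enavot 1347 AM.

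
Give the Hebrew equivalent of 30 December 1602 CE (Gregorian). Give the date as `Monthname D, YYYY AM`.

Tevet 16, 5363 AM

Both dates share Julian Day Number 2306542; in the Hebrew calendar that is 16 Tevet 5363 AM.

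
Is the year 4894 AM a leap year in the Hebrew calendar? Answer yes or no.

Hebrew year 4894 is year 11 of its 19-year Metonic cycle; leap years are at positions 3, 6, 8, 11, 14, 17, 19, so it is a leap year (13 months).

yes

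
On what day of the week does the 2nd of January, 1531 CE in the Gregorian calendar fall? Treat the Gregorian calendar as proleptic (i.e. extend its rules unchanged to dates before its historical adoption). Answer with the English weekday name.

Friday

Since JDN mod 7 = 4 (0 = Monday), the day is Friday.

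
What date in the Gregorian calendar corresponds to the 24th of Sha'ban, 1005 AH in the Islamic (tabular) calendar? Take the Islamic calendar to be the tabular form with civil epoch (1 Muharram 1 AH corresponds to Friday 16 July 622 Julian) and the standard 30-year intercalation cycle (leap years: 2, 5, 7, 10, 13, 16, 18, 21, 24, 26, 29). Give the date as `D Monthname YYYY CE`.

Julian Day Number of the source date = 2304454.
Converting JDN 2304454 to the Gregorian calendar gives 12 April 1597 CE.

12 April 1597 CE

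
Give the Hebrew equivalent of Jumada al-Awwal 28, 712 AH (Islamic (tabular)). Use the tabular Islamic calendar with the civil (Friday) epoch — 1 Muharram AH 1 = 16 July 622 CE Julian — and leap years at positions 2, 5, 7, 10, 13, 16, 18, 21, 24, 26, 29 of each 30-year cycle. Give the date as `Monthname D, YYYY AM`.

The source date corresponds to 9 October 1312 in the proleptic Gregorian calendar (JDN 2200540).
That day falls on 30 Tishrei 5073 AM in the Hebrew calendar.

Tishrei 30, 5073 AM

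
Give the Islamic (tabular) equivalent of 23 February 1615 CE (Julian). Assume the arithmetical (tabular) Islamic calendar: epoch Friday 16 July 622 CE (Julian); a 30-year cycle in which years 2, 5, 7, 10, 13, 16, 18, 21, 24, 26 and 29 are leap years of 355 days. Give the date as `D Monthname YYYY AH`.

Both dates share Julian Day Number 2310990; in the tabular Islamic calendar that is 4 Safar 1024 AH.

4 Safar 1024 AH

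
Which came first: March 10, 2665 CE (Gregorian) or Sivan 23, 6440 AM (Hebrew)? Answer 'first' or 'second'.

first

Converting both to JDN: 2694500 vs 2700073; the smaller is the first.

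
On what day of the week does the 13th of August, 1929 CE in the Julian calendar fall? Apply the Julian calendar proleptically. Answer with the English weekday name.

In the Gregorian calendar this is 26 August 1929 (JDN 2425850).
Since JDN mod 7 = 0 (0 = Monday), the day is Monday.

Monday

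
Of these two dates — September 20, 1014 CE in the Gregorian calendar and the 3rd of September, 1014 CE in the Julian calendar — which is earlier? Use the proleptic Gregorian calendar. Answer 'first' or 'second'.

second

The two dates have Julian Day Numbers 2091678 and 2091667 respectively.
Since 2091667 < 2091678, the second date comes first.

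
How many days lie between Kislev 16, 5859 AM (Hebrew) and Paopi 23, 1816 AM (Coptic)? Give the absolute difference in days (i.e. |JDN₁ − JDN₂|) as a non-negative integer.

First date → JDN 2487683; second date → JDN 2488011.
The interval is |2487683 − 2488011| = 328 days.

328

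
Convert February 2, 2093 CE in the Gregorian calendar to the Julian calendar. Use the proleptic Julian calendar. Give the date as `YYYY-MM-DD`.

At this point the Julian calendar is 13 days behind the Gregorian.
2 February 2093 Gregorian − 13 days → 20 January 2093 Julian.

2093-01-20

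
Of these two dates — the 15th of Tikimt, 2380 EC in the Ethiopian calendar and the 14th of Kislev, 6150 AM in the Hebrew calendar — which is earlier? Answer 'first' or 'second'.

first

The two dates have Julian Day Numbers 2593195 and 2593961 respectively.
Since 2593195 < 2593961, the first date comes first.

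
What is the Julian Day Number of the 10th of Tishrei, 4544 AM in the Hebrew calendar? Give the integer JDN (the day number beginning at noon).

2007302

In the proleptic Gregorian calendar the same day is 15 September 783.
JDN 2400001 is 17 November 1858 CE (Gregorian), MJD 0; the target day is −392699 days from there, so JDN = 2007302.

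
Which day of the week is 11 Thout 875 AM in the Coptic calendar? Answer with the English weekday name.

Monday

This is JDN 2144268 (15 September 1158 Gregorian).
Since JDN mod 7 = 0 (0 = Monday), the day is Monday.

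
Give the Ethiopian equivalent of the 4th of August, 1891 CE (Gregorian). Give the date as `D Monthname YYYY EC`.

Both dates share Julian Day Number 2411949; in the Ethiopian calendar that is 29 Hamle 1883 EC.

29 Hamle 1883 EC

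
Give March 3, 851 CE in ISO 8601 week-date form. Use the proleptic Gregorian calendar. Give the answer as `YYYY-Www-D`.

0851-W09-5

The weekday is Friday (ISO weekday 5).
That Friday belongs to ISO week 9 of ISO year 851.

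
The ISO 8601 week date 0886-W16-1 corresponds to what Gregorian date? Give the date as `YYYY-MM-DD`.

0886-04-15

ISO week 1 of 886 is the week containing the first Thursday of 886.
Week 16, day 1 (Monday) lands on 0886-04-15.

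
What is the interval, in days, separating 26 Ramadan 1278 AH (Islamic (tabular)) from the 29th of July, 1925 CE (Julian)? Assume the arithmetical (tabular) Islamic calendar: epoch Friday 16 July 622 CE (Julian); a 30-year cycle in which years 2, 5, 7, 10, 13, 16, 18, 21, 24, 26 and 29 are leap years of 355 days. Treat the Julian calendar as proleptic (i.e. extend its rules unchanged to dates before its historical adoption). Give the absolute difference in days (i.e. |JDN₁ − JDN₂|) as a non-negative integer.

First date → JDN 2401227; second date → JDN 2424374.
The interval is |2401227 − 2424374| = 23147 days.

23147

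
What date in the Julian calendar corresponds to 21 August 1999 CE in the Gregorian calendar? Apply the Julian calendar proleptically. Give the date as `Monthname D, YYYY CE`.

August 8, 1999 CE

At this point the Julian calendar is 13 days behind the Gregorian.
21 August 1999 Gregorian − 13 days → 8 August 1999 Julian.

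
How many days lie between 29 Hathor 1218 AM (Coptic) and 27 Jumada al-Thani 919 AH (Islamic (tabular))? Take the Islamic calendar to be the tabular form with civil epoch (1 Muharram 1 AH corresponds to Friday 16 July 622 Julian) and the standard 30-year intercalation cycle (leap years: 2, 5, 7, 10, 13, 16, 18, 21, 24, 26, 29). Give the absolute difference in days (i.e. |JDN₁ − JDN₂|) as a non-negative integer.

JDN of the first date = 2269627.
JDN of the second date = 2273923.
|2273923 − 2269627| = 4296.

4296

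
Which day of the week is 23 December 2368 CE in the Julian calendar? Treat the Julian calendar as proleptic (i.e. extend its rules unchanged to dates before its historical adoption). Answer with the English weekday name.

In the Gregorian calendar this is 8 January 2369 (JDN 2586327).
Since JDN mod 7 = 2 (0 = Monday), the day is Wednesday.

Wednesday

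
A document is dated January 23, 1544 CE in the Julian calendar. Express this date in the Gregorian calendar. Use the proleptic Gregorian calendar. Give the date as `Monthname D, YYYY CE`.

The Julian–Gregorian offset here is 10 days (Julian trailing).
23 January 1544 Julian + 10 days → 2 February 1544 Gregorian.

February 2, 1544 CE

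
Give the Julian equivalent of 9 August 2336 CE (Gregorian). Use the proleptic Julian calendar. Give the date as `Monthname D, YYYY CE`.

At this point the Julian calendar is 16 days behind the Gregorian.
9 August 2336 Gregorian − 16 days → 24 July 2336 Julian.

July 24, 2336 CE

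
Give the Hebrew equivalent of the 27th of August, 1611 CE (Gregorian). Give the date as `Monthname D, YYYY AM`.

Elul 18, 5371 AM

Both dates share Julian Day Number 2309704; in the Hebrew calendar that is 18 Elul 5371 AM.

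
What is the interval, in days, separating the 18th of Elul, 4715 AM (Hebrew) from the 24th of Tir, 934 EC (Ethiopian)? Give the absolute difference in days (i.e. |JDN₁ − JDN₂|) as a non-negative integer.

First date → JDN 2070122; second date → JDN 2065142.
The interval is |2070122 − 2065142| = 4980 days.

4980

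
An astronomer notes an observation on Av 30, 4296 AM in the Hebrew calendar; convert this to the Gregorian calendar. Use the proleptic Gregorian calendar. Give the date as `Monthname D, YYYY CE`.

August 5, 536 CE

Both dates share Julian Day Number 1917047; in the Gregorian calendar that is 5 August 536 CE.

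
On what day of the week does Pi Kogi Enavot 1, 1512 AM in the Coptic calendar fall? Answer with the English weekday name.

In the Gregorian calendar this is 4 September 1796 (JDN 2377283).
2377283 ≡ 6 (mod 7); counting from Monday = 0 gives Sunday.

Sunday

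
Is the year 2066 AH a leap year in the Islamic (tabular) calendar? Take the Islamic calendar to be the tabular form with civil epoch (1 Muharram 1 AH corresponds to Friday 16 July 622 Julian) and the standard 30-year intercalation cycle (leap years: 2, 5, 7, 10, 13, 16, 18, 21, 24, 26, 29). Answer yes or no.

Year 2066 AH is year 26 of its 30-year cycle; leap positions are 2, 5, 7, 10, 13, 16, 18, 21, 24, 26, 29, so it is a leap year (355 days).

yes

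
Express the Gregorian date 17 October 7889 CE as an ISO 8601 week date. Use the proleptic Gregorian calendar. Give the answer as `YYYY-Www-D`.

7889-W42-4

The weekday is Thursday (ISO weekday 4).
That Thursday belongs to ISO week 42 of ISO year 7889.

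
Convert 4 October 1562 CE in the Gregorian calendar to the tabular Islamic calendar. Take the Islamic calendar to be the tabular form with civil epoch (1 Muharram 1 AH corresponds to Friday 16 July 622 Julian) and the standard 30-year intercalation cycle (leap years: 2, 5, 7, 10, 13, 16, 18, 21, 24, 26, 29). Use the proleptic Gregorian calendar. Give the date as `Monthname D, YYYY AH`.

Both dates share Julian Day Number 2291845; in the tabular Islamic calendar that is 25 Muharram 970 AH.

Muharram 25, 970 AH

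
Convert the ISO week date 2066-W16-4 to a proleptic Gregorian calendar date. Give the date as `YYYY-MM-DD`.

2066-04-22

ISO week 1 of 2066 is the week containing the first Thursday of 2066.
Week 16, day 4 (Thursday) lands on 2066-04-22.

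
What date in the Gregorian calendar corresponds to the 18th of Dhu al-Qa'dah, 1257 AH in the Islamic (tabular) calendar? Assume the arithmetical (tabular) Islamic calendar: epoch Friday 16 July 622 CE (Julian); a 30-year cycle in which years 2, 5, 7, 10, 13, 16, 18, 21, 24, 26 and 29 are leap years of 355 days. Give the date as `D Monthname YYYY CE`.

Both dates share Julian Day Number 2393837; in the Gregorian calendar that is 1 January 1842 CE.

1 January 1842 CE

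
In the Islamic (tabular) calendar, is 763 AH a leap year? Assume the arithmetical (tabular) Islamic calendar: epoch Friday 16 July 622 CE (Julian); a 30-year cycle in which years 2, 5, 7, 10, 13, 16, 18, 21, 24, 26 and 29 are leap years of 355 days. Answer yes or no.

yes

Year 763 AH is year 13 of its 30-year cycle; leap positions are 2, 5, 7, 10, 13, 16, 18, 21, 24, 26, 29, so it is a leap year (355 days).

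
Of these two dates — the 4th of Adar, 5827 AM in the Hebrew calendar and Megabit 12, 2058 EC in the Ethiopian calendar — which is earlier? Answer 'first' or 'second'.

second

The two dates have Julian Day Numbers 2476066 and 2475731 respectively.
Since 2475731 < 2476066, the second date comes first.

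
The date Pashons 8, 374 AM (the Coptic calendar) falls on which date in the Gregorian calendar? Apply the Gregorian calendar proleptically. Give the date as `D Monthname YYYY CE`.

6 May 658 CE

Both dates share Julian Day Number 1961515; in the Gregorian calendar that is 6 May 658 CE.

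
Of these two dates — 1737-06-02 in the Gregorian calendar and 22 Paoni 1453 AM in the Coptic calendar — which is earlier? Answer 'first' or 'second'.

first

First date → JDN 2355639; second date → JDN 2355664.
JDN 2355639 < JDN 2355664, so the first date is earlier.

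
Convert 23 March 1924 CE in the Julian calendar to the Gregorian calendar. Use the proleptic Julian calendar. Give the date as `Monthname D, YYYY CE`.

At this point the Julian calendar is 13 days behind the Gregorian.
23 March 1924 Julian + 13 days → 5 April 1924 Gregorian.

April 5, 1924 CE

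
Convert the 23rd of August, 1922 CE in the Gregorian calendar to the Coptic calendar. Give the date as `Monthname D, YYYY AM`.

Julian Day Number of the source date = 2423290.
Converting JDN 2423290 to the Coptic calendar gives 17 Mesori 1638 AM.

Mesori 17, 1638 AM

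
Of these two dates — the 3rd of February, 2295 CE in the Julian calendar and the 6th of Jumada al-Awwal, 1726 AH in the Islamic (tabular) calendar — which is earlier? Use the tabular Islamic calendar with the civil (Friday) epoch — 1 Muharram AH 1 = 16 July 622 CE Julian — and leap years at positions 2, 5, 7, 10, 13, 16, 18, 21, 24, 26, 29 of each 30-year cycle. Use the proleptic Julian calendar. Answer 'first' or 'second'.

first

The two dates have Julian Day Numbers 2559340 and 2559845 respectively.
Since 2559340 < 2559845, the first date comes first.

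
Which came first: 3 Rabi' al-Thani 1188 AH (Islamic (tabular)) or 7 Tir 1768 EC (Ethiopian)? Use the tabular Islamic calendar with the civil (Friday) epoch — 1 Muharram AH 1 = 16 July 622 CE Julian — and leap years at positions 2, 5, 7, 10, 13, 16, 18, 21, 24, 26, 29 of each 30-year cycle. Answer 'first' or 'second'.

The two dates have Julian Day Numbers 2369164 and 2369744 respectively.
Since 2369164 < 2369744, the first date comes first.

first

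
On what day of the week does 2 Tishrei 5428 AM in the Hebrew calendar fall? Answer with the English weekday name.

In the Gregorian calendar this is 20 September 1667 (JDN 2330182).
Since JDN mod 7 = 1 (0 = Monday), the day is Tuesday.

Tuesday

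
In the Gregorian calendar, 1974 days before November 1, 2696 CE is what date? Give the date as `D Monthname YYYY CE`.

7 June 2691 CE

Counting 1974 days back from JDN 2706059 reaches JDN 2704085, which is 7 June 2691 CE.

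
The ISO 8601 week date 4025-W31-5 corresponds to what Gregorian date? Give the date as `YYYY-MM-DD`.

ISO week 1 of 4025 is the week containing the first Thursday of 4025.
Week 31, day 5 (Friday) lands on 4025-08-01.

4025-08-01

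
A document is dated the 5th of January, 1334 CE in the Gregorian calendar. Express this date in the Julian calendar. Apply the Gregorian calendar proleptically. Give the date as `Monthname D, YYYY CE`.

At this point the Julian calendar is 8 days behind the Gregorian.
5 January 1334 Gregorian − 8 days → 28 December 1333 Julian.

December 28, 1333 CE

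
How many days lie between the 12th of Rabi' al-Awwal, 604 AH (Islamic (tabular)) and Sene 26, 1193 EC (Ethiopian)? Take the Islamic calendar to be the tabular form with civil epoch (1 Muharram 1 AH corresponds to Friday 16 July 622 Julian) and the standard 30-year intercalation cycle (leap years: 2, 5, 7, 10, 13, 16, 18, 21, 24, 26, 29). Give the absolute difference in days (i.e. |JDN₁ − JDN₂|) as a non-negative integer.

First date → JDN 2162193; second date → JDN 2159894.
The interval is |2162193 − 2159894| = 2299 days.

2299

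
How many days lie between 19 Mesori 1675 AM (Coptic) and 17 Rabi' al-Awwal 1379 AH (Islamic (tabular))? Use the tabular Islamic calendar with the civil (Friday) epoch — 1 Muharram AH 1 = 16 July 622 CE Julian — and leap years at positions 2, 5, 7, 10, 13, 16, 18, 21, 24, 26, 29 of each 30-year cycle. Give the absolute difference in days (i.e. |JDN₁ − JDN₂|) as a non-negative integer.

JDN of the first date = 2436806.
JDN of the second date = 2436832.
|2436832 − 2436806| = 26.

26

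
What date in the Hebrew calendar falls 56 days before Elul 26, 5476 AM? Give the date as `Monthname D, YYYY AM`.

Tammuz 29, 5476 AM

The starting date is JDN 2348072; 2348072 − 56 = 2348016.
JDN 2348016 corresponds to Tammuz 29, 5476 AM.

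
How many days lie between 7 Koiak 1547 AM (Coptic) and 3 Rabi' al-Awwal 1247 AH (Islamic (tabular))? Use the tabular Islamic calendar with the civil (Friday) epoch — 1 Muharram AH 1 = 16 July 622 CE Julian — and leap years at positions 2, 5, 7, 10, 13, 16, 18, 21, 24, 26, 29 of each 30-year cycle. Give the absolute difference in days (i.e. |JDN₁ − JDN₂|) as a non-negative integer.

JDN of the first date = 2389802.
JDN of the second date = 2390042.
|2390042 − 2389802| = 240.

240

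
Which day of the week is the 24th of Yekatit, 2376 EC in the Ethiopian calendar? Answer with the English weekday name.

In the Gregorian calendar this is 6 March 2384 (JDN 2591863).
2591863 ≡ 1 (mod 7); counting from Monday = 0 gives Tuesday.

Tuesday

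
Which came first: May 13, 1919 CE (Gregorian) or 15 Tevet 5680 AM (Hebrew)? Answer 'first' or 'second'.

Converting both to JDN: 2422092 vs 2422330; the smaller is the first.

first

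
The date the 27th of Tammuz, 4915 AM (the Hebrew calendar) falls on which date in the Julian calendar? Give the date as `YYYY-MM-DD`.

Both dates share Julian Day Number 2143101; in the Julian calendar that is 29 June 1155 CE.

1155-06-29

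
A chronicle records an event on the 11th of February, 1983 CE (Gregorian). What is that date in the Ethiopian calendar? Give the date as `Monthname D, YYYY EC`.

Yekatit 4, 1975 EC

Both dates share Julian Day Number 2445377; in the Ethiopian calendar that is 4 Yekatit 1975 EC.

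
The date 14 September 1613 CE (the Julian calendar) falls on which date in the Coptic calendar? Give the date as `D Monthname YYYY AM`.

17 Thout 1330 AM

Julian Day Number of the source date = 2310463.
Converting JDN 2310463 to the Coptic calendar gives 17 Thout 1330 AM.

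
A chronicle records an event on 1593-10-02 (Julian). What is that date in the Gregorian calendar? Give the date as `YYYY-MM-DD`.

1593-10-12

For dates in this range the Gregorian date is 10 days ahead of the Julian.
2 October 1593 Julian + 10 days → 12 October 1593 Gregorian.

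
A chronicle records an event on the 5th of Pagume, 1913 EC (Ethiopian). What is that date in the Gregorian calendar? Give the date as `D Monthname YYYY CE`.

Both dates share Julian Day Number 2422943; in the Gregorian calendar that is 10 September 1921 CE.

10 September 1921 CE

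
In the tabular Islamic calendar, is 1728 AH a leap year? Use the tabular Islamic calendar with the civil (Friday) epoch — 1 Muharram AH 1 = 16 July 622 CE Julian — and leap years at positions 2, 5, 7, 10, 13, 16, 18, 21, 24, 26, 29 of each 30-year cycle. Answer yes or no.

Year 1728 AH is year 18 of its 30-year cycle; leap positions are 2, 5, 7, 10, 13, 16, 18, 21, 24, 26, 29, so it is a leap year (355 days).

yes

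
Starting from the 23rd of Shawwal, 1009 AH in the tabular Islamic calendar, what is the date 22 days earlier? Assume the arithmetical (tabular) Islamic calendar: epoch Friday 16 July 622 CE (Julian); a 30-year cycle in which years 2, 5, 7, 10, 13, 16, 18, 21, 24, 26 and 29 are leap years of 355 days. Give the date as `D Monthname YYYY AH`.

1 Shawwal 1009 AH

The starting date is JDN 2305930; 2305930 − 22 = 2305908.
JDN 2305908 corresponds to 1 Shawwal 1009 AH.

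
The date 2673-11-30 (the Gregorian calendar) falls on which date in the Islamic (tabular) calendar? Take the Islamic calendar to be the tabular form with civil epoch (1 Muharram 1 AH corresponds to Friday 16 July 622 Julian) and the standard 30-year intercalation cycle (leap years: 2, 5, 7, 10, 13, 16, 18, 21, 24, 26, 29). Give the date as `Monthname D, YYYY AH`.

Julian Day Number of the source date = 2697687.
Converting JDN 2697687 to the tabular Islamic calendar gives 28 Rabi' al-Thani 2115 AH.

Rabi' al-Thani 28, 2115 AH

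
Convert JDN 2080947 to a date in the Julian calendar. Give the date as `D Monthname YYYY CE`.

28 April 985 CE

JDN 2080947 is 3 May 985 in the proleptic Gregorian calendar.
In the Julian calendar that day is 28 April 985 CE.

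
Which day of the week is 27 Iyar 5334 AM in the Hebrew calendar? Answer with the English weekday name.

Tuesday

Equivalently 28 May 1574 Gregorian, JDN 2296099.
JDN 2296099 mod 7 = 1, and JDN 0 was a Monday, so this is a Tuesday.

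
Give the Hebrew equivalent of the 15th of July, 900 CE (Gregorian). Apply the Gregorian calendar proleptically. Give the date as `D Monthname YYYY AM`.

11 Av 4660 AM

Both dates share Julian Day Number 2049974; in the Hebrew calendar that is 11 Av 4660 AM.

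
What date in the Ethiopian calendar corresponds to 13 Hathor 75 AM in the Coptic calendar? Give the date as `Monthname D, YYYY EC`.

Hidar 13, 351 EC

Both dates share Julian Day Number 1852130; in the Ethiopian calendar that is 13 Hidar 351 EC.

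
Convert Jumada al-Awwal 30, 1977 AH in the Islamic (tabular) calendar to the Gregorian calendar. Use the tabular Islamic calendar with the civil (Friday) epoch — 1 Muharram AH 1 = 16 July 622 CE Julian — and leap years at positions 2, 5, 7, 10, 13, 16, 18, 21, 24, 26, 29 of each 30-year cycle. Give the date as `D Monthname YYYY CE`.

10 February 2540 CE

Both dates share Julian Day Number 2648816; in the Gregorian calendar that is 10 February 2540 CE.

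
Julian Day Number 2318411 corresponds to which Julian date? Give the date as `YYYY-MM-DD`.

JDN 2318411 is 29 June 1635 in the Gregorian calendar.
In the Julian calendar that day is 1635-06-19.

1635-06-19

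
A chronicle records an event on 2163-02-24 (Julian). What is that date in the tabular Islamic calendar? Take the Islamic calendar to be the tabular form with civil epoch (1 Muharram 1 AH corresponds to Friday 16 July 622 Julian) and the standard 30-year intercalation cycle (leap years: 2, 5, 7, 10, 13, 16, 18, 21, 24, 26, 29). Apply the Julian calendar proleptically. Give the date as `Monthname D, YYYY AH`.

Julian Day Number of the source date = 2511148.
Converting JDN 2511148 to the tabular Islamic calendar gives 4 Dhu al-Hijjah 1588 AH.

Dhu al-Hijjah 4, 1588 AH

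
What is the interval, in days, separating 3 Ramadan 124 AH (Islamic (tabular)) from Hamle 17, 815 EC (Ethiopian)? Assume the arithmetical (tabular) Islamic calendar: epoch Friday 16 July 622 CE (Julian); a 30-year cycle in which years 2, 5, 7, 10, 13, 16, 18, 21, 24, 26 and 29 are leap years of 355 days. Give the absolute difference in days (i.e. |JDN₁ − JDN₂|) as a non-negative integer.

JDN of the first date = 1992265.
JDN of the second date = 2021850.
|2021850 − 1992265| = 29585.

29585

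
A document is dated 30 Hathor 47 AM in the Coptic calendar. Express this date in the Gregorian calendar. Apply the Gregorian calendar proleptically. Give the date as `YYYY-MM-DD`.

Both dates share Julian Day Number 1841920; in the Gregorian calendar that is 27 November 330 CE.

0330-11-27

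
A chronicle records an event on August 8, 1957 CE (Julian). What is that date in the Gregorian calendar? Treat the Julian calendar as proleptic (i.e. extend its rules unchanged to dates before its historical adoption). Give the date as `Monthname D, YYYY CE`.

August 21, 1957 CE

The Julian–Gregorian offset here is 13 days (Julian trailing).
8 August 1957 Julian + 13 days → 21 August 1957 Gregorian.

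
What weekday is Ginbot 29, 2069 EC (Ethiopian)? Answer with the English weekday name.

Sunday

In the Gregorian calendar this is 6 June 2077 (JDN 2479826).
JDN 2479826 mod 7 = 6, and JDN 0 was a Monday, so this is a Sunday.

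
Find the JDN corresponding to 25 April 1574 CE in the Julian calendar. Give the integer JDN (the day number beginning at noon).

Equivalently 5 May 1574 (proleptic Gregorian).
JDN 2451545 is 1 January 2000 CE (Gregorian); the target day is −155469 days from there, so JDN = 2296076.

2296076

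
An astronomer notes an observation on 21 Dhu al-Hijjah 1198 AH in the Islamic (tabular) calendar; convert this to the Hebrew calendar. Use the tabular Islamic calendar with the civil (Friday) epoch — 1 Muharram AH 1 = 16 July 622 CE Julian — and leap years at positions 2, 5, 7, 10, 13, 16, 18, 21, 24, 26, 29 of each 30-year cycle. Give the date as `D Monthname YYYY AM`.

Both dates share Julian Day Number 2372962; in the Hebrew calendar that is 21 Cheshvan 5545 AM.

21 Cheshvan 5545 AM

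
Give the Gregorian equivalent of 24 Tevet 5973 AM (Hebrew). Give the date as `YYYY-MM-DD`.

Both dates share Julian Day Number 2529358; in the Gregorian calendar that is 17 January 2213 CE.

2213-01-17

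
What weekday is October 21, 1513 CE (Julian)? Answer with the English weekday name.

Friday

In the proleptic Gregorian calendar this is 31 October 1513 (JDN 2273975).
JDN 2273975 mod 7 = 4, and JDN 0 was a Monday, so this is a Friday.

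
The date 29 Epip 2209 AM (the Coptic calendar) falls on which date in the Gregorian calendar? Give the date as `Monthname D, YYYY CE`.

August 8, 2493 CE

Julian Day Number of the source date = 2631830.
Converting JDN 2631830 to the Gregorian calendar gives 8 August 2493 CE.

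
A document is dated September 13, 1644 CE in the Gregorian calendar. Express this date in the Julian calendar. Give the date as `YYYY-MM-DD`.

For dates in this range the Gregorian date is 10 days ahead of the Julian.
13 September 1644 Gregorian − 10 days → 3 September 1644 Julian.

1644-09-03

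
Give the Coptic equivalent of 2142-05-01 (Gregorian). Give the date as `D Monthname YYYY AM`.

22 Parmouti 1858 AM

Julian Day Number of the source date = 2503530.
Converting JDN 2503530 to the Coptic calendar gives 22 Parmouti 1858 AM.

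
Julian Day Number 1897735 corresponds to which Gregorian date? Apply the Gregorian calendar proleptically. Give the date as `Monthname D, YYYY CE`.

September 20, 483 CE

Counting from JDN 2299161 = 15 Oct 1582 gives an offset of -401426 days.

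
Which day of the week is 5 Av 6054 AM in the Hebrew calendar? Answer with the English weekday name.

Sunday

Equivalently 29 July 2294 Gregorian, JDN 2559136.
JDN 2559136 mod 7 = 6, and JDN 0 was a Monday, so this is a Sunday.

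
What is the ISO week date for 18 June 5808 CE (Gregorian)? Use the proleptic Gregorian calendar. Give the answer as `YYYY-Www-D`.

5808-W24-6

The weekday is Saturday (ISO weekday 6).
That Saturday belongs to ISO week 24 of ISO year 5808.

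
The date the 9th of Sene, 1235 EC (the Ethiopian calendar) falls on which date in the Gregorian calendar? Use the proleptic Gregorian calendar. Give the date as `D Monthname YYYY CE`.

Julian Day Number of the source date = 2175217.
Converting JDN 2175217 to the Gregorian calendar gives 10 June 1243 CE.

10 June 1243 CE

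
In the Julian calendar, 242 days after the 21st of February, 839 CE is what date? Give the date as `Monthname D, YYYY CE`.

October 21, 839 CE

The starting date is JDN 2027554; 2027554 + 242 = 2027796.
JDN 2027796 corresponds to October 21, 839 CE.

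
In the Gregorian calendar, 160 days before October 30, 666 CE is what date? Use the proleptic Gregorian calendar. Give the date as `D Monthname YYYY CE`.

The starting date is JDN 1964614; 1964614 − 160 = 1964454.
JDN 1964454 corresponds to 23 May 666 CE.

23 May 666 CE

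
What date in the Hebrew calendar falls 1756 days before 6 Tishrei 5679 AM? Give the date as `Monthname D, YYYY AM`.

Counting 1756 days back from JDN 2421849 reaches JDN 2420093, which is Cheshvan 21, 5674 AM.

Cheshvan 21, 5674 AM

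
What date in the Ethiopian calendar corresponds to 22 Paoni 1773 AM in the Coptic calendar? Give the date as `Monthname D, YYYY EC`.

The source date corresponds to 29 June 2057 in the Gregorian calendar (JDN 2472544).
That day falls on 22 Sene 2049 EC in the Ethiopian calendar.

Sene 22, 2049 EC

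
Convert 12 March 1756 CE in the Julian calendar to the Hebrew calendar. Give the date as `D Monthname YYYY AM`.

21 Adar II 5516 AM

The source date corresponds to 23 March 1756 in the Gregorian calendar (JDN 2362508).
That day falls on 21 Adar II 5516 AM in the Hebrew calendar.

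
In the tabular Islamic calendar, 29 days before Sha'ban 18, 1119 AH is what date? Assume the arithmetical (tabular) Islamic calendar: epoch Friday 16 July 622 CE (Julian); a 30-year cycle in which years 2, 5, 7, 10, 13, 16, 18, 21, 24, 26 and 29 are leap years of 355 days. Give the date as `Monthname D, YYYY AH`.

JDN of Sha'ban 18, 1119 AH = 2344846.
2344846 − 29 = 2344817.
JDN 2344817 in the tabular Islamic calendar is Rajab 19, 1119 AH.

Rajab 19, 1119 AH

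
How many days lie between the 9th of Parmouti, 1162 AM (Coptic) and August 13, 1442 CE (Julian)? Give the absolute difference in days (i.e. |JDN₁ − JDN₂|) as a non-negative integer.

JDN of the first date = 2249303.
JDN of the second date = 2247973.
|2247973 − 2249303| = 1330.

1330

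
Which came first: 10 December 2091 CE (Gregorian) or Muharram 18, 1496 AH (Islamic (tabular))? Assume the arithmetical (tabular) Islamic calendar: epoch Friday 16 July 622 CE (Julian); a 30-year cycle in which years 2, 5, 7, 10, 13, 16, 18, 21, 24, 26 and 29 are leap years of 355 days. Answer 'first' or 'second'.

First date → JDN 2485126; second date → JDN 2478235.
JDN 2478235 < JDN 2485126, so the second date is earlier.

second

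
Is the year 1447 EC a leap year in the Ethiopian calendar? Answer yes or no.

yes

1447 mod 4 = 3; in the Ethiopian calendar a year is leap when year mod 4 = 3, so it is a leap year.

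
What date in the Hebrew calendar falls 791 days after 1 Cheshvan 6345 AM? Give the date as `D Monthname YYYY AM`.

25 Kislev 6347 AM

Counting 791 days forward from JDN 2665147 reaches JDN 2665938, which is 25 Kislev 6347 AM.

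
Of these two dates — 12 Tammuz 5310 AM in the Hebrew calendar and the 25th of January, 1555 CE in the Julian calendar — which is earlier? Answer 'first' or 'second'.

Converting both to JDN: 2287372 vs 2289046; the smaller is the first.

first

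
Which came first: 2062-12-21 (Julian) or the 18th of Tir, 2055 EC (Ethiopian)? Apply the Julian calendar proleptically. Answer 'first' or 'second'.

The two dates have Julian Day Numbers 2474558 and 2474581 respectively.
Since 2474558 < 2474581, the first date comes first.

first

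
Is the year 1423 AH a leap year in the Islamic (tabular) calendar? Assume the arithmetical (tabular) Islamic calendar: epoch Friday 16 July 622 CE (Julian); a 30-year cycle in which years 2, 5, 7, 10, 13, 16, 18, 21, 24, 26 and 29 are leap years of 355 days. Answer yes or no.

Year 1423 AH is year 13 of its 30-year cycle; leap positions are 2, 5, 7, 10, 13, 16, 18, 21, 24, 26, 29, so it is a leap year (355 days).

yes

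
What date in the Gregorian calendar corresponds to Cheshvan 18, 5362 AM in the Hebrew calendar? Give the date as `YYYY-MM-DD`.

Both dates share Julian Day Number 2306130; in the Gregorian calendar that is 13 November 1601 CE.

1601-11-13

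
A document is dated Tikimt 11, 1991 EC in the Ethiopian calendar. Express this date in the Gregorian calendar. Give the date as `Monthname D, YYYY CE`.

Both dates share Julian Day Number 2451108; in the Gregorian calendar that is 21 October 1998 CE.

October 21, 1998 CE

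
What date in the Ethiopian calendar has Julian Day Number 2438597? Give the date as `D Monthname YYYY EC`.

JDN 2438597 is 20 July 1964 in the Gregorian calendar.
In the Ethiopian calendar that day is 13 Hamle 1956 EC.

13 Hamle 1956 EC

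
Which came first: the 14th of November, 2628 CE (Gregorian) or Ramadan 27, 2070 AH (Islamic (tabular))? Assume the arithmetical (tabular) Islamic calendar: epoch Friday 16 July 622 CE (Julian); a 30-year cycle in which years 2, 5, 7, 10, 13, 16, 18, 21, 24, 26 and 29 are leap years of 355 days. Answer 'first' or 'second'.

first

Converting both to JDN: 2681235 vs 2681887; the smaller is the first.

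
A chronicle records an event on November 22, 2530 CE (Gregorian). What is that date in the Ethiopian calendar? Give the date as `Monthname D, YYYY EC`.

Hidar 9, 2523 EC

Both dates share Julian Day Number 2645449; in the Ethiopian calendar that is 9 Hidar 2523 EC.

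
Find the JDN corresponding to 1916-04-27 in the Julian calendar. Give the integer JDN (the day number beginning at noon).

In the Gregorian calendar the same day is 10 May 1916.
JDN 2400001 is 17 November 1858 CE (Gregorian), MJD 0; the target day is +20993 days from there, so JDN = 2420994.

2420994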